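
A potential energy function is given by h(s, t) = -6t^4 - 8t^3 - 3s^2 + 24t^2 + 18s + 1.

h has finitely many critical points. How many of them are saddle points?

h separates as a function of s plus a function of t, so ∇h=0 decouples.
∂h/∂s = -6(s - 3) = 0 at s ∈ {3}; ∂h/∂t = -24t(t - 1)(t + 2) = 0 at t ∈ {-2, 0, 1}.
The Hessian is diagonal: diag(h_ss, h_tt). Second derivatives: h_ss(3)=-6; h_tt(-2)=-144, h_tt(0)=48, h_tt(1)=-72.
Saddle points occur where the two diagonal entries have opposite signs: (3, 0). Count: 1.

1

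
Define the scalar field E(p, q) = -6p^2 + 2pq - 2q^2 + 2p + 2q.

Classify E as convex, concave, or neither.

concave

E is quadratic, so its Hessian is the constant matrix H = [[-12, 2], [2, -4]].
det(H) = 44, tr(H) = -16.
det(H) > 0 and tr(H) < 0, so H is negative definite everywhere: concave.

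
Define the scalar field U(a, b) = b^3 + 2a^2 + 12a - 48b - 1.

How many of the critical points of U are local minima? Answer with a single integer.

1

U separates as a function of a plus a function of b, so ∇U=0 decouples.
∂U/∂a = 4(a + 3) = 0 at a ∈ {-3}; ∂U/∂b = 3(b - 4)(b + 4) = 0 at b ∈ {-4, 4}.
The Hessian is diagonal: diag(U_aa, U_bb). Second derivatives: U_aa(-3)=4; U_bb(-4)=-24, U_bb(4)=24.
Local minima occur where both diagonal entries positive: (-3, 4). Count: 1.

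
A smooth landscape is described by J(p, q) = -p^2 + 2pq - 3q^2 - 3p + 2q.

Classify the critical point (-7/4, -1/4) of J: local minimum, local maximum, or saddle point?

local maximum

The Hessian of J is constant: H = [[-2, 2], [2, -6]].
det(H) = (-2)·(-6) − 2² = 8.
det(H) > 0 and tr(H) = -8 < 0, so H is negative definite and the point is a local maximum.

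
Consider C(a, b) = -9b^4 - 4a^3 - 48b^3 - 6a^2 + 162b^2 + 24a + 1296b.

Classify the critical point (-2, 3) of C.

saddle point

The mixed partial ∂²C/∂a∂b is 0, so the Hessian at any point is diag(C_aa, C_bb) = diag(-12(2a + 1), 36(-3b^2 - 8b + 9)).
At (-2, 3): H = diag(36, -1512).
The eigenvalues have opposite signs, so H is indefinite: a saddle point.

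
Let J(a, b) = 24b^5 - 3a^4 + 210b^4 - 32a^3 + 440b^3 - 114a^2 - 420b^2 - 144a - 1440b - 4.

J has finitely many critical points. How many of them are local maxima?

J separates as a function of a plus a function of b, so ∇J=0 decouples.
∂J/∂a = -12(a + 1)(a + 3)(a + 4) = 0 at a ∈ {-4, -3, -1}; ∂J/∂b = 120(b - 1)(b + 1)(b + 3)(b + 4) = 0 at b ∈ {-4, -3, -1, 1}.
The Hessian is diagonal: diag(J_aa, J_bb). Second derivatives: J_aa(-4)=-36, J_aa(-3)=24, J_aa(-1)=-72; J_bb(-4)=-1800, J_bb(-3)=960, J_bb(-1)=-1440, J_bb(1)=4800.
Local maxima occur where both diagonal entries negative: (-4, -4), (-4, -1), (-1, -4), (-1, -1). Count: 4.

4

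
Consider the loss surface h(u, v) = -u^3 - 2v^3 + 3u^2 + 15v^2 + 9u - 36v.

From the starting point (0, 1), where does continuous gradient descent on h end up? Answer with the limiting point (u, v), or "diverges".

h is separable, so gradient descent decouples: u follows -∂h/∂u, v follows -∂h/∂v.
∂h/∂u = -3(u - 3)(u + 1); at u=0 this is 9, so u decreases.
∂h/∂v = -6(v - 3)(v - 2); at v=1 this is -12, so v increases.
u converges to its nearest critical value -1 (a local min of the u-part); v converges to 2. The iterate converges to (-1, 2).

(-1, 2)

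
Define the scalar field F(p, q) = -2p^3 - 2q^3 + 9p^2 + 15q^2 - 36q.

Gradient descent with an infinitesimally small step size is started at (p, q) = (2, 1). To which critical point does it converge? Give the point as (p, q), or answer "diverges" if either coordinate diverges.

F is separable, so gradient descent decouples: p follows -∂F/∂p, q follows -∂F/∂q.
∂F/∂p = -6p(p - 3); at p=2 this is 12, so p decreases.
∂F/∂q = -6(q - 3)(q - 2); at q=1 this is -12, so q increases.
p converges to its nearest critical value 0 (a local min of the p-part); q converges to 2. The iterate converges to (0, 2).

(0, 2)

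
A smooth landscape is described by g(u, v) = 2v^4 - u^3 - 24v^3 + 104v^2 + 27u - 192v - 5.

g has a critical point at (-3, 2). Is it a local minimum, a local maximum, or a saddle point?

local minimum

The mixed partial ∂²g/∂u∂v is 0, so the Hessian at any point is diag(g_uu, g_vv) = diag(-6u, 8(3v^2 - 18v + 26)).
At (-3, 2): H = diag(18, 16).
Both eigenvalues are positive, so H is positive definite: a local minimum.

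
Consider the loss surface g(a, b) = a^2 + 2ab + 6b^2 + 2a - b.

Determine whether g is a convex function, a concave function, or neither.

g is quadratic, so its Hessian is the constant matrix H = [[2, 2], [2, 12]].
det(H) = 20, tr(H) = 14.
det(H) > 0 and tr(H) > 0, so H is positive definite everywhere: convex.

convex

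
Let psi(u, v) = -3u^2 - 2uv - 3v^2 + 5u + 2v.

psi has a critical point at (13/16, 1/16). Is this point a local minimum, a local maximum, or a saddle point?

local maximum

The Hessian of psi is constant: H = [[-6, -2], [-2, -6]].
det(H) = (-6)·(-6) − (-2)² = 32.
det(H) > 0 and tr(H) = -12 < 0, so H is negative definite and the point is a local maximum.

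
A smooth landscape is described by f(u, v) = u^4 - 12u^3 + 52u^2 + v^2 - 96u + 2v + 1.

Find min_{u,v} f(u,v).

f(u,v) separates as P(u) + Q(v) + 1, so its minimum is min P + min Q + 1.
P'(u) = 4(u - 4)(u - 3)(u - 2) vanishes at u ∈ {2, 3, 4}; Q'(v) = 2v + 2 vanishes at v ∈ {-1}.
Local minima of P (where P''>0): P(2)=-64, P(4)=-64. Local minima of Q: Q(-1)=-1.
So the global minimum of f is P(2) + Q(-1) + 1 = -64 − 1 + 1 = -64, attained at (2, -1).

-64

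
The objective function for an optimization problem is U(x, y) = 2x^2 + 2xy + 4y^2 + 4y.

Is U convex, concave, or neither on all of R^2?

convex

U is quadratic, so its Hessian is the constant matrix H = [[4, 2], [2, 8]].
det(H) = 28, tr(H) = 12.
det(H) > 0 and tr(H) > 0, so H is positive definite everywhere: convex.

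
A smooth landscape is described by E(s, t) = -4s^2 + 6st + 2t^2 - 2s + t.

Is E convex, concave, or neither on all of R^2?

neither

E is quadratic, so its Hessian is the constant matrix H = [[-8, 6], [6, 4]].
det(H) = -68, tr(H) = -4.
det(H) < 0, so H is indefinite: neither convex nor concave.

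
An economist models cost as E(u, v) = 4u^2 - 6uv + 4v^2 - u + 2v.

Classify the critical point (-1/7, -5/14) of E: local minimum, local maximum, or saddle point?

local minimum

The Hessian of E is constant: H = [[8, -6], [-6, 8]].
det(H) = 8·8 − (-6)² = 28.
det(H) > 0 and tr(H) = 16 > 0, so H is positive definite and the point is a local minimum.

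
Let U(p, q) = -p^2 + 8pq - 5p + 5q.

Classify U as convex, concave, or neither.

U is quadratic, so its Hessian is the constant matrix H = [[-2, 8], [8, 0]].
det(H) = -64, tr(H) = -2.
det(H) < 0, so H is indefinite: neither convex nor concave.

neither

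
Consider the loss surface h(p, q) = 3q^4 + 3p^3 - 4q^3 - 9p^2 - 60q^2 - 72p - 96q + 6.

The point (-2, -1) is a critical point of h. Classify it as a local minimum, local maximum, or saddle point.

The mixed partial ∂²h/∂p∂q is 0, so the Hessian at any point is diag(h_pp, h_qq) = diag(18(p - 1), 12(3q^2 - 2q - 10)).
At (-2, -1): H = diag(-54, -60).
Both eigenvalues are negative, so H is negative definite: a local maximum.

local maximum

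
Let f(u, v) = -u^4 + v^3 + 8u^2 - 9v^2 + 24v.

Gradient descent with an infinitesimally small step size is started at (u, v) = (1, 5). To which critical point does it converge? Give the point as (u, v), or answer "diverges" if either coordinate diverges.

f is separable, so gradient descent decouples: u follows -∂f/∂u, v follows -∂f/∂v.
∂f/∂u = -4u(u - 2)(u + 2); at u=1 this is 12, so u decreases.
∂f/∂v = 3(v - 4)(v - 2); at v=5 this is 9, so v decreases.
u converges to its nearest critical value 0 (a local min of the u-part); v converges to 4. The iterate converges to (0, 4).

(0, 4)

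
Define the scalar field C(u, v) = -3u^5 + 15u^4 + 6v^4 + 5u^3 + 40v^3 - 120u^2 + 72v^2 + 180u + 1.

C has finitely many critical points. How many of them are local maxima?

2

C separates as a function of u plus a function of v, so ∇C=0 decouples.
∂C/∂u = -15(u - 3)(u - 2)(u - 1)(u + 2) = 0 at u ∈ {-2, 1, 2, 3}; ∂C/∂v = 24v(v + 2)(v + 3) = 0 at v ∈ {-3, -2, 0}.
The Hessian is diagonal: diag(C_uu, C_vv). Second derivatives: C_uu(-2)=900, C_uu(1)=-90, C_uu(2)=60, C_uu(3)=-150; C_vv(-3)=72, C_vv(-2)=-48, C_vv(0)=144.
Local maxima occur where both diagonal entries negative: (1, -2), (3, -2). Count: 2.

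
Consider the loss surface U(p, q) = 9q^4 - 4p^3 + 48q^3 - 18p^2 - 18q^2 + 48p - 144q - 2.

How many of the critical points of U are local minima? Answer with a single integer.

U separates as a function of p plus a function of q, so ∇U=0 decouples.
∂U/∂p = -12(p - 1)(p + 4) = 0 at p ∈ {-4, 1}; ∂U/∂q = 36(q - 1)(q + 1)(q + 4) = 0 at q ∈ {-4, -1, 1}.
The Hessian is diagonal: diag(U_pp, U_qq). Second derivatives: U_pp(-4)=60, U_pp(1)=-60; U_qq(-4)=540, U_qq(-1)=-216, U_qq(1)=360.
Local minima occur where both diagonal entries positive: (-4, -4), (-4, 1). Count: 2.

2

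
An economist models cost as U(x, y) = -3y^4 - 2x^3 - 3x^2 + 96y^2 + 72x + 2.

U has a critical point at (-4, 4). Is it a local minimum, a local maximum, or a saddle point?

The mixed partial ∂²U/∂x∂y is 0, so the Hessian at any point is diag(U_xx, U_yy) = diag(-6(2x + 1), 12(-3y^2 + 16)).
At (-4, 4): H = diag(42, -384).
The eigenvalues have opposite signs, so H is indefinite: a saddle point.

saddle point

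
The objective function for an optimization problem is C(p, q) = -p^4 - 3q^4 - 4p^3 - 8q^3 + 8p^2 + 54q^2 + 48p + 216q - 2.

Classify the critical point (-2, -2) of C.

The mixed partial ∂²C/∂p∂q is 0, so the Hessian at any point is diag(C_pp, C_qq) = diag(4(-3p^2 - 6p + 4), 12(-3q^2 - 4q + 9)).
At (-2, -2): H = diag(16, 60).
Both eigenvalues are positive, so H is positive definite: a local minimum.

local minimum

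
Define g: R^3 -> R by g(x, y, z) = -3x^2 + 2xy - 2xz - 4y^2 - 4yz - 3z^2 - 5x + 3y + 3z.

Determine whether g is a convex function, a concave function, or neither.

concave

g is quadratic, so its Hessian is the constant matrix H = [[-6, 2, -2], [2, -8, -4], [-2, -4, -6]].
Leading principal minors: -6, 44, -104.
Signs alternate −, +, − ⇒ H ≺ 0 ⇒ concave.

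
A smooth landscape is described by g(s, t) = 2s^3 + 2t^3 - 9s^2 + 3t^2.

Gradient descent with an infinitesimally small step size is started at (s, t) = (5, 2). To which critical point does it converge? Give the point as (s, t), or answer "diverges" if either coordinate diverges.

(3, 0)

g is separable, so gradient descent decouples: s follows -∂g/∂s, t follows -∂g/∂t.
∂g/∂s = 6s(s - 3); at s=5 this is 60, so s decreases.
∂g/∂t = 6t(t + 1); at t=2 this is 36, so t decreases.
s converges to its nearest critical value 3 (a local min of the s-part); t converges to 0. The iterate converges to (3, 0).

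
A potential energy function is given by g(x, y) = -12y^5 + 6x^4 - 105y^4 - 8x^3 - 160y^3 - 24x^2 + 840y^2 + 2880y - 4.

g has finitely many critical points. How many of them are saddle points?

g separates as a function of x plus a function of y, so ∇g=0 decouples.
∂g/∂x = 24x(x - 2)(x + 1) = 0 at x ∈ {-1, 0, 2}; ∂g/∂y = -60(y - 2)(y + 2)(y + 3)(y + 4) = 0 at y ∈ {-4, -3, -2, 2}.
The Hessian is diagonal: diag(g_xx, g_yy). Second derivatives: g_xx(-1)=72, g_xx(0)=-48, g_xx(2)=144; g_yy(-4)=720, g_yy(-3)=-300, g_yy(-2)=480, g_yy(2)=-7200.
Saddle points occur where the two diagonal entries have opposite signs: (-1, -3), (-1, 2), (0, -4), (0, -2), (2, -3), (2, 2). Count: 6.

6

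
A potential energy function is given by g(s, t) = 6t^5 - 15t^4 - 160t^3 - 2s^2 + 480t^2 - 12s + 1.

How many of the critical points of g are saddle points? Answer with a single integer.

2

g separates as a function of s plus a function of t, so ∇g=0 decouples.
∂g/∂s = -4(s + 3) = 0 at s ∈ {-3}; ∂g/∂t = 30t(t - 4)(t - 2)(t + 4) = 0 at t ∈ {-4, 0, 2, 4}.
The Hessian is diagonal: diag(g_ss, g_tt). Second derivatives: g_ss(-3)=-4; g_tt(-4)=-5760, g_tt(0)=960, g_tt(2)=-720, g_tt(4)=1920.
Saddle points occur where the two diagonal entries have opposite signs: (-3, 0), (-3, 4). Count: 2.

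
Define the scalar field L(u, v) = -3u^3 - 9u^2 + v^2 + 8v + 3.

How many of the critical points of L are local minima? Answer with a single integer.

L separates as a function of u plus a function of v, so ∇L=0 decouples.
∂L/∂u = -9u(u + 2) = 0 at u ∈ {-2, 0}; ∂L/∂v = 2(v + 4) = 0 at v ∈ {-4}.
The Hessian is diagonal: diag(L_uu, L_vv). Second derivatives: L_uu(-2)=18, L_uu(0)=-18; L_vv(-4)=2.
Local minima occur where both diagonal entries positive: (-2, -4). Count: 1.

1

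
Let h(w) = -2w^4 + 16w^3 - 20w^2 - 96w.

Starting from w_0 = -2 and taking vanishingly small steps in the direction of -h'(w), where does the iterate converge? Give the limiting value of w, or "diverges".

h'(w) = -8(w - 4)(w - 3)(w + 1), so h'(-2) = 240.
Gradient descent moves in the -h' direction, i.e. w is decreasing.
There is no critical point below w=-2, and h' keeps the same sign, so the iterate runs off to −∞.

diverges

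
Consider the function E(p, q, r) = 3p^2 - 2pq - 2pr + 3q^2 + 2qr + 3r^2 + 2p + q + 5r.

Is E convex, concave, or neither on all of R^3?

E is quadratic, so its Hessian is the constant matrix H = [[6, -2, -2], [-2, 6, 2], [-2, 2, 6]].
Leading principal minors: 6, 32, 160.
All positive ⇒ H ≻ 0 ⇒ convex.

convex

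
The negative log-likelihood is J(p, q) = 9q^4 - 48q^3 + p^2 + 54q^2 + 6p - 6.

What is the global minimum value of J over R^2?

J(p,q) separates as A(p) + B(q) − 6, so its minimum is min A + min B − 6.
A'(p) = 2p + 6 vanishes at p ∈ {-3}; B'(q) = 36q(q - 3)(q - 1) vanishes at q ∈ {0, 1, 3}.
Local minima of A (where A''>0): A(-3)=-9. Local minima of B: B(0)=0, B(3)=-81.
So the global minimum of J is A(-3) + B(3) − 6 = -9 − 81 − 6 = -96, attained at (-3, 3).

-96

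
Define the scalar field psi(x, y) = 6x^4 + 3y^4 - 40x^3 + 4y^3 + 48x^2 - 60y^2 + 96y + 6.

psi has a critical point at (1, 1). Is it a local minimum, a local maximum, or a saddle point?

The mixed partial ∂²psi/∂x∂y is 0, so the Hessian at any point is diag(psi_xx, psi_yy) = diag(24(3x^2 - 10x + 4), 12(3y^2 + 2y - 10)).
At (1, 1): H = diag(-72, -60).
Both eigenvalues are negative, so H is negative definite: a local maximum.

local maximum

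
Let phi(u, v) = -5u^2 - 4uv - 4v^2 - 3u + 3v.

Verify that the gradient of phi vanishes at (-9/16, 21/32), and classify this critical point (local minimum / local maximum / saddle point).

∇phi = (-10u - 4v - 3, -4u - 8v + 3); substituting (-9/16, 21/32) gives ∇phi = (0, 0), so (-9/16, 21/32) is indeed a critical point.
The Hessian of phi is constant: H = [[-10, -4], [-4, -8]].
det(H) = (-10)·(-8) − (-4)² = 64.
det(H) > 0 and tr(H) = -18 < 0, so H is negative definite and the point is a local maximum.

local maximum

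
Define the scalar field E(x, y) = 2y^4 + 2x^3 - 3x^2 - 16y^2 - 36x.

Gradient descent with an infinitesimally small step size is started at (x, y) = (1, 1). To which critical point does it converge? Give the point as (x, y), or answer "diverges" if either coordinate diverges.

(3, 2)

E is separable, so gradient descent decouples: x follows -∂E/∂x, y follows -∂E/∂y.
∂E/∂x = 6(x - 3)(x + 2); at x=1 this is -36, so x increases.
∂E/∂y = 8y(y - 2)(y + 2); at y=1 this is -24, so y increases.
x converges to its nearest critical value 3 (a local min of the x-part); y converges to 2. The iterate converges to (3, 2).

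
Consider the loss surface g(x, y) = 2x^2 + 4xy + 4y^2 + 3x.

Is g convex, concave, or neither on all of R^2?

convex

g is quadratic, so its Hessian is the constant matrix H = [[4, 4], [4, 8]].
det(H) = 16, tr(H) = 12.
det(H) > 0 and tr(H) > 0, so H is positive definite everywhere: convex.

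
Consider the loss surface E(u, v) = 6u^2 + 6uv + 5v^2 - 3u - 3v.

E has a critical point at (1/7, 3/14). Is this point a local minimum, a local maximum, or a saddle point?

local minimum

The Hessian of E is constant: H = [[12, 6], [6, 10]].
det(H) = 12·10 − 6² = 84.
det(H) > 0 and tr(H) = 22 > 0, so H is positive definite and the point is a local minimum.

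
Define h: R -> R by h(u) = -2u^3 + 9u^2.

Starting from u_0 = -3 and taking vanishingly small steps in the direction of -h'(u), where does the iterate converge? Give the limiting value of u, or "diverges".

h'(u) = -6u(u - 3), so h'(-3) = -108.
Gradient descent moves in the -h' direction, i.e. u is increasing.
The nearest critical point in that direction is u = 0, where h'' = 18 > 0 (a local minimum). The iterate converges there.

0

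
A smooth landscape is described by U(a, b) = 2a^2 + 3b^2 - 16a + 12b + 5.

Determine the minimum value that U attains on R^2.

U(a,b) separates as P(a) + Q(b) + 5, so its minimum is min P + min Q + 5.
P'(a) = 4a - 16 vanishes at a ∈ {4}; Q'(b) = 6b + 12 vanishes at b ∈ {-2}.
Local minima of P (where P''>0): P(4)=-32. Local minima of Q: Q(-2)=-12.
So the global minimum of U is P(4) + Q(-2) + 5 = -32 − 12 + 5 = -39, attained at (4, -2).

-39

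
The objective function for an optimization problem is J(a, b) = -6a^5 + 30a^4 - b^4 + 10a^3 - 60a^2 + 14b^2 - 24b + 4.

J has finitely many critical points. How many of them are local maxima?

4

J separates as a function of a plus a function of b, so ∇J=0 decouples.
∂J/∂a = -30a(a - 4)(a - 1)(a + 1) = 0 at a ∈ {-1, 0, 1, 4}; ∂J/∂b = -4(b - 2)(b - 1)(b + 3) = 0 at b ∈ {-3, 1, 2}.
The Hessian is diagonal: diag(J_aa, J_bb). Second derivatives: J_aa(-1)=300, J_aa(0)=-120, J_aa(1)=180, J_aa(4)=-1800; J_bb(-3)=-80, J_bb(1)=16, J_bb(2)=-20.
Local maxima occur where both diagonal entries negative: (0, -3), (0, 2), (4, -3), (4, 2). Count: 4.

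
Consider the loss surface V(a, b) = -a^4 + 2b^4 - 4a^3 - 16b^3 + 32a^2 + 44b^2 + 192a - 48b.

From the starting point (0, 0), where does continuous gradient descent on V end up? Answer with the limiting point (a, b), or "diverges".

V is separable, so gradient descent decouples: a follows -∂V/∂a, b follows -∂V/∂b.
∂V/∂a = -4(a - 4)(a + 3)(a + 4); at a=0 this is 192, so a decreases.
∂V/∂b = 8(b - 3)(b - 2)(b - 1); at b=0 this is -48, so b increases.
a converges to its nearest critical value -3 (a local min of the a-part); b converges to 1. The iterate converges to (-3, 1).

(-3, 1)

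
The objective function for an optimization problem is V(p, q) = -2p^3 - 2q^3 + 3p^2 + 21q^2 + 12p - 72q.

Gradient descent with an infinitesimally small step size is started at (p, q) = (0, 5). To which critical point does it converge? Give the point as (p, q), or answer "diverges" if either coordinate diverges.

diverges

V is separable, so gradient descent decouples: p follows -∂V/∂p, q follows -∂V/∂q.
∂V/∂p = -6(p - 2)(p + 1); at p=0 this is 12, so p decreases.
∂V/∂q = -6(q - 4)(q - 3); at q=5 this is -12, so q increases.
The q-coordinate has no critical point in that direction and runs off to infinity.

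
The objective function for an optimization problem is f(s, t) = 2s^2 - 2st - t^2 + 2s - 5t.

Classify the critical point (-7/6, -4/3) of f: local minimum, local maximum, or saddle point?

The Hessian of f is constant: H = [[4, -2], [-2, -2]].
det(H) = 4·(-2) − (-2)² = -12.
Since det(H) < 0, H is indefinite and the critical point is a saddle point.

saddle point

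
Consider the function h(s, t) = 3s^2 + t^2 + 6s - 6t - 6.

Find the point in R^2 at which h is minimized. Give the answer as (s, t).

h(s,t) separates as P(s) + Q(t) − 6, so its minimum is min P + min Q − 6.
P'(s) = 6s + 6 vanishes at s ∈ {-1}; Q'(t) = 2(t - 3) vanishes at t ∈ {3}.
Local minima of P (where P''>0): P(-1)=-3. Local minima of Q: Q(3)=-9.
So the global minimum of h is P(-1) + Q(3) − 6 = -3 − 9 − 6 = -18, attained at (-1, 3).

(-1, 3)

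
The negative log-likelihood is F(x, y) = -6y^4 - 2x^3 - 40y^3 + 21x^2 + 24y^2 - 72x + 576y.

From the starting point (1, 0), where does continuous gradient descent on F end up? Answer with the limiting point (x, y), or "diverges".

(3, -3)

F is separable, so gradient descent decouples: x follows -∂F/∂x, y follows -∂F/∂y.
∂F/∂x = -6(x - 4)(x - 3); at x=1 this is -36, so x increases.
∂F/∂y = -24(y - 2)(y + 3)(y + 4); at y=0 this is 576, so y decreases.
x converges to its nearest critical value 3 (a local min of the x-part); y converges to -3. The iterate converges to (3, -3).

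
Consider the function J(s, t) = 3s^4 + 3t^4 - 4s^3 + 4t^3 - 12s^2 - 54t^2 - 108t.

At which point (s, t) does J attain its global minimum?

(2, 3)

J(s,t) separates as P(s) + Q(t), so its minimum is min P + min Q.
P'(s) = 12s(s - 2)(s + 1) vanishes at s ∈ {-1, 0, 2}; Q'(t) = 12(t - 3)(t + 1)(t + 3) vanishes at t ∈ {-3, -1, 3}.
Local minima of P (where P''>0): P(-1)=-5, P(2)=-32. Local minima of Q: Q(-3)=-27, Q(3)=-459.
So the global minimum of J is P(2) + Q(3) = -32 − 459 = -491, attained at (2, 3).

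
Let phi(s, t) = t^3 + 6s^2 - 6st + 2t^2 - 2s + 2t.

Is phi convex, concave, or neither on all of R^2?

neither

The term t^3 is cubic, so the Hessian is not constant.
∂²phi/∂t² = 6t + 4, which takes both signs as t varies (negative for sufficiently negative t). A diagonal entry of the Hessian changing sign means the Hessian is neither positive- nor negative-semidefinite on all of R^2.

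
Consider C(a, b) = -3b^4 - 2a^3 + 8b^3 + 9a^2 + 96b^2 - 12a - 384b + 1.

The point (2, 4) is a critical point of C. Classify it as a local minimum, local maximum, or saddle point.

local maximum

The mixed partial ∂²C/∂a∂b is 0, so the Hessian at any point is diag(C_aa, C_bb) = diag(6(-2a + 3), 12(-3b^2 + 4b + 16)).
At (2, 4): H = diag(-6, -192).
Both eigenvalues are negative, so H is negative definite: a local maximum.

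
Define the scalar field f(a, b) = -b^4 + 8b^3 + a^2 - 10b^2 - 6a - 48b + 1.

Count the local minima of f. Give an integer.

f separates as a function of a plus a function of b, so ∇f=0 decouples.
∂f/∂a = 2(a - 3) = 0 at a ∈ {3}; ∂f/∂b = -4(b - 4)(b - 3)(b + 1) = 0 at b ∈ {-1, 3, 4}.
The Hessian is diagonal: diag(f_aa, f_bb). Second derivatives: f_aa(3)=2; f_bb(-1)=-80, f_bb(3)=16, f_bb(4)=-20.
Local minima occur where both diagonal entries positive: (3, 3). Count: 1.

1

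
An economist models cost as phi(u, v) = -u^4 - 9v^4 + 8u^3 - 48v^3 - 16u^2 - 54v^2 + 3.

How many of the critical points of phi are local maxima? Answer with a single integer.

phi separates as a function of u plus a function of v, so ∇phi=0 decouples.
∂phi/∂u = -4u(u - 4)(u - 2) = 0 at u ∈ {0, 2, 4}; ∂phi/∂v = -36v(v + 1)(v + 3) = 0 at v ∈ {-3, -1, 0}.
The Hessian is diagonal: diag(phi_uu, phi_vv). Second derivatives: phi_uu(0)=-32, phi_uu(2)=16, phi_uu(4)=-32; phi_vv(-3)=-216, phi_vv(-1)=72, phi_vv(0)=-108.
Local maxima occur where both diagonal entries negative: (0, -3), (0, 0), (4, -3), (4, 0). Count: 4.

4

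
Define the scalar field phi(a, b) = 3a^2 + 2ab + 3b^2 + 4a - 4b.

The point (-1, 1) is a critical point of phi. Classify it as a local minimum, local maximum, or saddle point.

The Hessian of phi is constant: H = [[6, 2], [2, 6]].
det(H) = 6·6 − 2² = 32.
det(H) > 0 and tr(H) = 12 > 0, so H is positive definite and the point is a local minimum.

local minimum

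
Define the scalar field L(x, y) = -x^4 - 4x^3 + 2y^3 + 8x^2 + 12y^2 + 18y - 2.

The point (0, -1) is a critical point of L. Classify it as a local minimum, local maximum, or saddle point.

The mixed partial ∂²L/∂x∂y is 0, so the Hessian at any point is diag(L_xx, L_yy) = diag(4(-3x^2 - 6x + 4), 12(y + 2)).
At (0, -1): H = diag(16, 12).
Both eigenvalues are positive, so H is positive definite: a local minimum.

local minimum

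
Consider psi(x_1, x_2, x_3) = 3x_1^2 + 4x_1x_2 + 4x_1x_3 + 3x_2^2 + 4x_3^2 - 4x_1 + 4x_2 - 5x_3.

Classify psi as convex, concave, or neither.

psi is quadratic, so its Hessian is the constant matrix H = [[6, 4, 4], [4, 6, 0], [4, 0, 8]].
Leading principal minors: 6, 20, 64.
All positive ⇒ H ≻ 0 ⇒ convex.

convex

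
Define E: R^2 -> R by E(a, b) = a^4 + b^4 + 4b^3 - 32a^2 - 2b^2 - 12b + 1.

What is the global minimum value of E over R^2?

-264

E(a,b) separates as P(a) + Q(b) + 1, so its minimum is min P + min Q + 1.
P'(a) = 4a(a - 4)(a + 4) vanishes at a ∈ {-4, 0, 4}; Q'(b) = 4(b - 1)(b + 1)(b + 3) vanishes at b ∈ {-3, -1, 1}.
Local minima of P (where P''>0): P(-4)=-256, P(4)=-256. Local minima of Q: Q(-3)=-9, Q(1)=-9.
So the global minimum of E is P(-4) + Q(-3) + 1 = -256 − 9 + 1 = -264, attained at (-4, -3).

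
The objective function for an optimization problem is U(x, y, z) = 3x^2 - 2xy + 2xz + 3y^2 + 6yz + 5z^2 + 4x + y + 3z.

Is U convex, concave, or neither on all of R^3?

convex

U is quadratic, so its Hessian is the constant matrix H = [[6, -2, 2], [-2, 6, 6], [2, 6, 10]].
Leading principal minors: 6, 32, 32.
All positive ⇒ H ≻ 0 ⇒ convex.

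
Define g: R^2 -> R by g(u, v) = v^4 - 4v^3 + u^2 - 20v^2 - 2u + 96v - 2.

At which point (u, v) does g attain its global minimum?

g(u,v) separates as P(u) + Q(v) − 2, so its minimum is min P + min Q − 2.
P'(u) = 2u - 2 vanishes at u ∈ {1}; Q'(v) = 4(v - 4)(v - 2)(v + 3) vanishes at v ∈ {-3, 2, 4}.
Local minima of P (where P''>0): P(1)=-1. Local minima of Q: Q(-3)=-279, Q(4)=64.
So the global minimum of g is P(1) + Q(-3) − 2 = -1 − 279 − 2 = -282, attained at (1, -3).

(1, -3)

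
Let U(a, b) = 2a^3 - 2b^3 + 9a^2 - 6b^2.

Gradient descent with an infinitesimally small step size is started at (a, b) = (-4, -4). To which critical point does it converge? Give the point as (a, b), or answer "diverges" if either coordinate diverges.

U is separable, so gradient descent decouples: a follows -∂U/∂a, b follows -∂U/∂b.
∂U/∂a = 6a(a + 3); at a=-4 this is 24, so a decreases.
∂U/∂b = -6b(b + 2); at b=-4 this is -48, so b increases.
The a-coordinate has no critical point in that direction and runs off to infinity.

diverges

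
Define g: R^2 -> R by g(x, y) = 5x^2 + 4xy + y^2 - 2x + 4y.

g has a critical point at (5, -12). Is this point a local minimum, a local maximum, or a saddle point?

local minimum

The Hessian of g is constant: H = [[10, 4], [4, 2]].
det(H) = 10·2 − 4² = 4.
det(H) > 0 and tr(H) = 12 > 0, so H is positive definite and the point is a local minimum.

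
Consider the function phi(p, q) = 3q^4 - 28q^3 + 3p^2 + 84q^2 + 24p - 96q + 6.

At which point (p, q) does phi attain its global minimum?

(-4, 4)

phi(p,q) separates as A(p) + B(q) + 6, so its minimum is min A + min B + 6.
A'(p) = 6p + 24 vanishes at p ∈ {-4}; B'(q) = 12(q - 4)(q - 2)(q - 1) vanishes at q ∈ {1, 2, 4}.
Local minima of A (where A''>0): A(-4)=-48. Local minima of B: B(1)=-37, B(4)=-64.
So the global minimum of phi is A(-4) + B(4) + 6 = -48 − 64 + 6 = -106, attained at (-4, 4).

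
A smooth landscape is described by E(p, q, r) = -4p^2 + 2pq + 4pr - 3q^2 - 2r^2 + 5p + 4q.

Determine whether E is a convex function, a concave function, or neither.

concave

E is quadratic, so its Hessian is the constant matrix H = [[-8, 2, 4], [2, -6, 0], [4, 0, -4]].
Leading principal minors: -8, 44, -80.
Signs alternate −, +, − ⇒ H ≺ 0 ⇒ concave.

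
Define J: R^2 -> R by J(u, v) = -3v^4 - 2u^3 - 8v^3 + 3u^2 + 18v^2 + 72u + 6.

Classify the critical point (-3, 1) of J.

The mixed partial ∂²J/∂u∂v is 0, so the Hessian at any point is diag(J_uu, J_vv) = diag(6(-2u + 1), 12(-3v^2 - 4v + 3)).
At (-3, 1): H = diag(42, -48).
The eigenvalues have opposite signs, so H is indefinite: a saddle point.

saddle point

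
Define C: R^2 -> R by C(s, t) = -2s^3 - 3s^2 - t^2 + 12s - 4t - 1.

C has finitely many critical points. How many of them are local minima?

C separates as a function of s plus a function of t, so ∇C=0 decouples.
∂C/∂s = -6(s - 1)(s + 2) = 0 at s ∈ {-2, 1}; ∂C/∂t = -2(t + 2) = 0 at t ∈ {-2}.
The Hessian is diagonal: diag(C_ss, C_tt). Second derivatives: C_ss(-2)=18, C_ss(1)=-18; C_tt(-2)=-2.
Local minima occur where both diagonal entries positive: none. Count: 0.

0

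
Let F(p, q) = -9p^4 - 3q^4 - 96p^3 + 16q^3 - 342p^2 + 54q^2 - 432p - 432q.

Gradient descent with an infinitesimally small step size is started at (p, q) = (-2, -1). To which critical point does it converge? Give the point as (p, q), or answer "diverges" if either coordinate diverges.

(-3, 3)

F is separable, so gradient descent decouples: p follows -∂F/∂p, q follows -∂F/∂q.
∂F/∂p = -36(p + 1)(p + 3)(p + 4); at p=-2 this is 72, so p decreases.
∂F/∂q = -12(q - 4)(q - 3)(q + 3); at q=-1 this is -480, so q increases.
p converges to its nearest critical value -3 (a local min of the p-part); q converges to 3. The iterate converges to (-3, 3).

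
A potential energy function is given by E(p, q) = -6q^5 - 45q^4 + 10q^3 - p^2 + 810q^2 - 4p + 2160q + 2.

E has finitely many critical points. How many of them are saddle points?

E separates as a function of p plus a function of q, so ∇E=0 decouples.
∂E/∂p = -2(p + 2) = 0 at p ∈ {-2}; ∂E/∂q = -30(q - 3)(q + 2)(q + 3)(q + 4) = 0 at q ∈ {-4, -3, -2, 3}.
The Hessian is diagonal: diag(E_pp, E_qq). Second derivatives: E_pp(-2)=-2; E_qq(-4)=420, E_qq(-3)=-180, E_qq(-2)=300, E_qq(3)=-6300.
Saddle points occur where the two diagonal entries have opposite signs: (-2, -4), (-2, -2). Count: 2.

2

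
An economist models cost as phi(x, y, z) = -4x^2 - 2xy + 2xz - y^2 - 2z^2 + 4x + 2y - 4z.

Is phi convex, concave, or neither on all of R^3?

phi is quadratic, so its Hessian is the constant matrix H = [[-8, -2, 2], [-2, -2, 0], [2, 0, -4]].
Leading principal minors: -8, 12, -40.
Signs alternate −, +, − ⇒ H ≺ 0 ⇒ concave.

concave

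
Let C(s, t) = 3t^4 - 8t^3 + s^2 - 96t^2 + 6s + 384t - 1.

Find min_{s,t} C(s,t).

-1802

C(s,t) separates as P(s) + Q(t) − 1, so its minimum is min P + min Q − 1.
P'(s) = 2s + 6 vanishes at s ∈ {-3}; Q'(t) = 12(t - 4)(t - 2)(t + 4) vanishes at t ∈ {-4, 2, 4}.
Local minima of P (where P''>0): P(-3)=-9. Local minima of Q: Q(-4)=-1792, Q(4)=256.
So the global minimum of C is P(-3) + Q(-4) − 1 = -9 − 1792 − 1 = -1802, attained at (-3, -4).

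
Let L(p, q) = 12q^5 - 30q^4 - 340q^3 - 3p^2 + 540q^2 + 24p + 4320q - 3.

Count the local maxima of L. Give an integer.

L separates as a function of p plus a function of q, so ∇L=0 decouples.
∂L/∂p = -6(p - 4) = 0 at p ∈ {4}; ∂L/∂q = 60(q - 4)(q - 3)(q + 2)(q + 3) = 0 at q ∈ {-3, -2, 3, 4}.
The Hessian is diagonal: diag(L_pp, L_qq). Second derivatives: L_pp(4)=-6; L_qq(-3)=-2520, L_qq(-2)=1800, L_qq(3)=-1800, L_qq(4)=2520.
Local maxima occur where both diagonal entries negative: (4, -3), (4, 3). Count: 2.

2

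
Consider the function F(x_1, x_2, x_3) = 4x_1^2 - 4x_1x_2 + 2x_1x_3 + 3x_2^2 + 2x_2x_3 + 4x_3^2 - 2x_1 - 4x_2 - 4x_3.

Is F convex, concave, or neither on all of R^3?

convex

F is quadratic, so its Hessian is the constant matrix H = [[8, -4, 2], [-4, 6, 2], [2, 2, 8]].
Leading principal minors: 8, 32, 168.
All positive ⇒ H ≻ 0 ⇒ convex.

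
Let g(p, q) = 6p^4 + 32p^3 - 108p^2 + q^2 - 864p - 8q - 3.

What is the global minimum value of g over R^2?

g(p,q) separates as A(p) + B(q) − 3, so its minimum is min A + min B − 3.
A'(p) = 24(p - 3)(p + 3)(p + 4) vanishes at p ∈ {-4, -3, 3}; B'(q) = 2q - 8 vanishes at q ∈ {4}.
Local minima of A (where A''>0): A(-4)=1216, A(3)=-2214. Local minima of B: B(4)=-16.
So the global minimum of g is A(3) + B(4) − 3 = -2214 − 16 − 3 = -2233, attained at (3, 4).

-2233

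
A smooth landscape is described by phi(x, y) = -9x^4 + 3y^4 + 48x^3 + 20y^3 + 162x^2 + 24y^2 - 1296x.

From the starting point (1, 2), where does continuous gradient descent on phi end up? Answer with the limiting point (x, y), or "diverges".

(3, 0)

phi is separable, so gradient descent decouples: x follows -∂phi/∂x, y follows -∂phi/∂y.
∂phi/∂x = -36(x - 4)(x - 3)(x + 3); at x=1 this is -864, so x increases.
∂phi/∂y = 12y(y + 1)(y + 4); at y=2 this is 432, so y decreases.
x converges to its nearest critical value 3 (a local min of the x-part); y converges to 0. The iterate converges to (3, 0).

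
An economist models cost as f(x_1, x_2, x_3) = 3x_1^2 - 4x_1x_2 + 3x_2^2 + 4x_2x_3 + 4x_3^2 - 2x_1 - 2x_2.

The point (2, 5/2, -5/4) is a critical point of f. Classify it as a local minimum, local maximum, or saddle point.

local minimum

The Hessian is constant: H = [[6, -4, 0], [-4, 6, 4], [0, 4, 8]].
Leading principal minors: Δ₁ = 6, Δ₂ = 20, Δ₃ = 64.
All leading minors are positive, so H is positive definite: a local minimum.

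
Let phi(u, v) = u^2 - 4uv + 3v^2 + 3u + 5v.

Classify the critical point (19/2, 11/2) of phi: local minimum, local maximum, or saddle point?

saddle point

The Hessian of phi is constant: H = [[2, -4], [-4, 6]].
det(H) = 2·6 − (-4)² = -4.
Since det(H) < 0, H is indefinite and the critical point is a saddle point.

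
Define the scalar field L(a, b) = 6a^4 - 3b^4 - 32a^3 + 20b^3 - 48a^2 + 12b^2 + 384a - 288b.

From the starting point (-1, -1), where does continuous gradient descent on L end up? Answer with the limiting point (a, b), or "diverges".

(-2, 3)

L is separable, so gradient descent decouples: a follows -∂L/∂a, b follows -∂L/∂b.
∂L/∂a = 24(a - 4)(a - 2)(a + 2); at a=-1 this is 360, so a decreases.
∂L/∂b = -12(b - 4)(b - 3)(b + 2); at b=-1 this is -240, so b increases.
a converges to its nearest critical value -2 (a local min of the a-part); b converges to 3. The iterate converges to (-2, 3).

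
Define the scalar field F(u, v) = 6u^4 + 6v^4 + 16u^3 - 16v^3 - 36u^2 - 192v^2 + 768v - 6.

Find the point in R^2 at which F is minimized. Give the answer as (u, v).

F(u,v) separates as P(u) + Q(v) − 6, so its minimum is min P + min Q − 6.
P'(u) = 24u(u - 1)(u + 3) vanishes at u ∈ {-3, 0, 1}; Q'(v) = 24(v - 4)(v - 2)(v + 4) vanishes at v ∈ {-4, 2, 4}.
Local minima of P (where P''>0): P(-3)=-270, P(1)=-14. Local minima of Q: Q(-4)=-3584, Q(4)=512.
So the global minimum of F is P(-3) + Q(-4) − 6 = -270 − 3584 − 6 = -3860, attained at (-3, -4).

(-3, -4)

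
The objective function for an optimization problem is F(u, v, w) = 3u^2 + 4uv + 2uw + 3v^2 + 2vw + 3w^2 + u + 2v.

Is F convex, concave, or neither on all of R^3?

convex

F is quadratic, so its Hessian is the constant matrix H = [[6, 4, 2], [4, 6, 2], [2, 2, 6]].
Leading principal minors: 6, 20, 104.
All positive ⇒ H ≻ 0 ⇒ convex.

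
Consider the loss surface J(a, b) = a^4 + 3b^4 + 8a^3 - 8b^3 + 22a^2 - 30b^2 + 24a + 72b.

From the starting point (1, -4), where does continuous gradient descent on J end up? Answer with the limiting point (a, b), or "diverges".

(-1, -2)

J is separable, so gradient descent decouples: a follows -∂J/∂a, b follows -∂J/∂b.
∂J/∂a = 4(a + 1)(a + 2)(a + 3); at a=1 this is 96, so a decreases.
∂J/∂b = 12(b - 3)(b - 1)(b + 2); at b=-4 this is -840, so b increases.
a converges to its nearest critical value -1 (a local min of the a-part); b converges to -2. The iterate converges to (-1, -2).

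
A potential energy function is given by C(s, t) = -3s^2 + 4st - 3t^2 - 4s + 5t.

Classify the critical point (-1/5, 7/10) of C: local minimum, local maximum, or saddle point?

local maximum

The Hessian of C is constant: H = [[-6, 4], [4, -6]].
det(H) = (-6)·(-6) − 4² = 20.
det(H) > 0 and tr(H) = -12 < 0, so H is negative definite and the point is a local maximum.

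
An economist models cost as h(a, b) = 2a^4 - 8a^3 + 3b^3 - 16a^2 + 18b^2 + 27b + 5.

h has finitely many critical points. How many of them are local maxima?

1

h separates as a function of a plus a function of b, so ∇h=0 decouples.
∂h/∂a = 8a(a - 4)(a + 1) = 0 at a ∈ {-1, 0, 4}; ∂h/∂b = 9(b + 1)(b + 3) = 0 at b ∈ {-3, -1}.
The Hessian is diagonal: diag(h_aa, h_bb). Second derivatives: h_aa(-1)=40, h_aa(0)=-32, h_aa(4)=160; h_bb(-3)=-18, h_bb(-1)=18.
Local maxima occur where both diagonal entries negative: (0, -3). Count: 1.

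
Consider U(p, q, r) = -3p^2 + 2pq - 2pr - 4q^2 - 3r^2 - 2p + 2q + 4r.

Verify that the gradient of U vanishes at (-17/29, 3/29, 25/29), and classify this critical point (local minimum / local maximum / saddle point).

∇U = (-6p + 2q - 2r - 2, 2p - 8q + 2, -2p - 6r + 4); substituting (-17/29, 3/29, 25/29) gives ∇U = (0, 0, 0), so (-17/29, 3/29, 25/29) is indeed a critical point.
The Hessian is constant: H = [[-6, 2, -2], [2, -8, 0], [-2, 0, -6]].
Leading principal minors: Δ₁ = -6, Δ₂ = 44, Δ₃ = -232.
The minors alternate sign starting negative (−, +, −), so H is negative definite: a local maximum.

local maximum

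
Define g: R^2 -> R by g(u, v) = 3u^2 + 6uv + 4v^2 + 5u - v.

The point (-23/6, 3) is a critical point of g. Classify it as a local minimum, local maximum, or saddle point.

The Hessian of g is constant: H = [[6, 6], [6, 8]].
det(H) = 6·8 − 6² = 12.
det(H) > 0 and tr(H) = 14 > 0, so H is positive definite and the point is a local minimum.

local minimum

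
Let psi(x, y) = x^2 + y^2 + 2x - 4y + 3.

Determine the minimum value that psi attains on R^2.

psi(x,y) separates as P(x) + Q(y) + 3, so its minimum is min P + min Q + 3.
P'(x) = 2x + 2 vanishes at x ∈ {-1}; Q'(y) = 2y - 4 vanishes at y ∈ {2}.
Local minima of P (where P''>0): P(-1)=-1. Local minima of Q: Q(2)=-4.
So the global minimum of psi is P(-1) + Q(2) + 3 = -1 − 4 + 3 = -2, attained at (-1, 2).

-2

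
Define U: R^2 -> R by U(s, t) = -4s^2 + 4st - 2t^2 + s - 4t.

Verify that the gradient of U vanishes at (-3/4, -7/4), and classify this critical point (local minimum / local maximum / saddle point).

local maximum

∇U = (-8s + 4t + 1, 4s - 4t - 4); substituting (-3/4, -7/4) gives ∇U = (0, 0), so (-3/4, -7/4) is indeed a critical point.
The Hessian of U is constant: H = [[-8, 4], [4, -4]].
det(H) = (-8)·(-4) − 4² = 16.
det(H) > 0 and tr(H) = -12 < 0, so H is negative definite and the point is a local maximum.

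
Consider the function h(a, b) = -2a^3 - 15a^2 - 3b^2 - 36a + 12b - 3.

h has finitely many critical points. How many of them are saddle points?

h separates as a function of a plus a function of b, so ∇h=0 decouples.
∂h/∂a = -6(a + 2)(a + 3) = 0 at a ∈ {-3, -2}; ∂h/∂b = -6(b - 2) = 0 at b ∈ {2}.
The Hessian is diagonal: diag(h_aa, h_bb). Second derivatives: h_aa(-3)=6, h_aa(-2)=-6; h_bb(2)=-6.
Saddle points occur where the two diagonal entries have opposite signs: (-3, 2). Count: 1.

1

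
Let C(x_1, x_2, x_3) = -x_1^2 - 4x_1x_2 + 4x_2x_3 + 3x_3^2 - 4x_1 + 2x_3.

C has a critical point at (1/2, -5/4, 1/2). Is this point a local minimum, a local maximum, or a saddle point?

saddle point

The Hessian is constant: H = [[-2, -4, 0], [-4, 0, 4], [0, 4, 6]].
Leading principal minors: Δ₁ = -2, Δ₂ = -16, Δ₃ = -64.
The minors fit neither the all-positive nor the alternating-sign pattern, so H is indefinite: a saddle point.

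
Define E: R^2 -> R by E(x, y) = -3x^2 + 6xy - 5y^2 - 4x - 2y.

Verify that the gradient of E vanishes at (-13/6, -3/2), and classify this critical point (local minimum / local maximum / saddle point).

∇E = (-6x + 6y - 4, 6x - 10y - 2); substituting (-13/6, -3/2) gives ∇E = (0, 0), so (-13/6, -3/2) is indeed a critical point.
The Hessian of E is constant: H = [[-6, 6], [6, -10]].
det(H) = (-6)·(-10) − 6² = 24.
det(H) > 0 and tr(H) = -16 < 0, so H is negative definite and the point is a local maximum.

local maximum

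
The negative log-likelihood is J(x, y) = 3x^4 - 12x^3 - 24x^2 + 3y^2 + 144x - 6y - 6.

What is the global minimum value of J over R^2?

J(x,y) separates as P(x) + Q(y) − 6, so its minimum is min P + min Q − 6.
P'(x) = 12(x - 3)(x - 2)(x + 2) vanishes at x ∈ {-2, 2, 3}; Q'(y) = 6y - 6 vanishes at y ∈ {1}.
Local minima of P (where P''>0): P(-2)=-240, P(3)=135. Local minima of Q: Q(1)=-3.
So the global minimum of J is P(-2) + Q(1) − 6 = -240 − 3 − 6 = -249, attained at (-2, 1).

-249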